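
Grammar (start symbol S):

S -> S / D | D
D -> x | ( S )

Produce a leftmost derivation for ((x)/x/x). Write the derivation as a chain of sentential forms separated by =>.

S => D   [S -> D]
D => (S)   [D -> ( S )]
(S) => (S/D)   [S -> S / D]
(S/D) => (S/D/D)   [S -> S / D]
(S/D/D) => (D/D/D)   [S -> D]
(D/D/D) => ((S)/D/D)   [D -> ( S )]
((S)/D/D) => ((D)/D/D)   [S -> D]
((D)/D/D) => ((x)/D/D)   [D -> x]
((x)/D/D) => ((x)/x/D)   [D -> x]
((x)/x/D) => ((x)/x/x)   [D -> x]

S => D => (S) => (S/D) => (S/D/D) => (D/D/D) => ((S)/D/D) => ((D)/D/D) => ((x)/D/D) => ((x)/x/D) => ((x)/x/x)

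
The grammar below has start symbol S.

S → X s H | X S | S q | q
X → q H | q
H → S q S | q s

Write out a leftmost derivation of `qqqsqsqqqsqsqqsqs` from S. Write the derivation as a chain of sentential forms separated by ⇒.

S ⇒ XsH   [S → X s H]
XsH ⇒ qHsH   [X → q H]
qHsH ⇒ qSqSsH   [H → S q S]
qSqSsH ⇒ qXsHqSsH   [S → X s H]
qXsHqSsH ⇒ qqHsHqSsH   [X → q H]
qqHsHqSsH ⇒ qqSqSsHqSsH   [H → S q S]
qqSqSsHqSsH ⇒ qqSqqSsHqSsH   [S → S q]
qqSqqSsHqSsH ⇒ qqXsHqqSsHqSsH   [S → X s H]
qqXsHqqSsHqSsH ⇒ qqqsHqqSsHqSsH   [X → q]
qqqsHqqSsHqSsH ⇒ qqqsqsqqSsHqSsH   [H → q s]
qqqsqsqqSsHqSsH ⇒ qqqsqsqqqsHqSsH   [S → q]
qqqsqsqqqsHqSsH ⇒ qqqsqsqqqsqsqSsH   [H → q s]
qqqsqsqqqsqsqSsH ⇒ qqqsqsqqqsqsqqsH   [S → q]
qqqsqsqqqsqsqqsH ⇒ qqqsqsqqqsqsqqsqs   [H → q s]

S ⇒ XsH ⇒ qHsH ⇒ qSqSsH ⇒ qXsHqSsH ⇒ qqHsHqSsH ⇒ qqSqSsHqSsH ⇒ qqSqqSsHqSsH ⇒ qqXsHqqSsHqSsH ⇒ qqqsHqqSsHqSsH ⇒ qqqsqsqqSsHqSsH ⇒ qqqsqsqqqsHqSsH ⇒ qqqsqsqqqsqsqSsH ⇒ qqqsqsqqqsqsqqsH ⇒ qqqsqsqqqsqsqqsqs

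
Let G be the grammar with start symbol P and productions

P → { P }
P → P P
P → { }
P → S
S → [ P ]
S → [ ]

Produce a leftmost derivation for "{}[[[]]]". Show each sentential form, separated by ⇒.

P ⇒ PP   [P → P P]
PP ⇒ {}P   [P → { }]
{}P ⇒ {}S   [P → S]
{}S ⇒ {}[P]   [S → [ P ]]
{}[P] ⇒ {}[S]   [P → S]
{}[S] ⇒ {}[[P]]   [S → [ P ]]
{}[[P]] ⇒ {}[[S]]   [P → S]
{}[[S]] ⇒ {}[[[]]]   [S → [ ]]

P ⇒ PP ⇒ {}P ⇒ {}S ⇒ {}[P] ⇒ {}[S] ⇒ {}[[P]] ⇒ {}[[S]] ⇒ {}[[[]]]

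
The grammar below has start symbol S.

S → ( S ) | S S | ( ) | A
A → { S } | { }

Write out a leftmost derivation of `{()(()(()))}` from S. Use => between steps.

S => A   [S → A]
A => {S}   [A → { S }]
{S} => {SS}   [S → S S]
{SS} => {()S}   [S → ( )]
{()S} => {()(S)}   [S → ( S )]
{()(S)} => {()(SS)}   [S → S S]
{()(SS)} => {()(()S)}   [S → ( )]
{()(()S)} => {()(()(S))}   [S → ( S )]
{()(()(S))} => {()(()(()))}   [S → ( )]

S => A => {S} => {SS} => {()S} => {()(S)} => {()(SS)} => {()(()S)} => {()(()(S))} => {()(()(()))}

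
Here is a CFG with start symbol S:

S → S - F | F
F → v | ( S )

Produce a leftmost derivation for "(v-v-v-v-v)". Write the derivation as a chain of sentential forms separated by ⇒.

S ⇒ F   [S → F]
F ⇒ (S)   [F → ( S )]
(S) ⇒ (S-F)   [S → S - F]
(S-F) ⇒ (S-F-F)   [S → S - F]
(S-F-F) ⇒ (S-F-F-F)   [S → S - F]
(S-F-F-F) ⇒ (S-F-F-F-F)   [S → S - F]
(S-F-F-F-F) ⇒ (F-F-F-F-F)   [S → F]
(F-F-F-F-F) ⇒ (v-F-F-F-F)   [F → v]
(v-F-F-F-F) ⇒ (v-v-F-F-F)   [F → v]
(v-v-F-F-F) ⇒ (v-v-v-F-F)   [F → v]
(v-v-v-F-F) ⇒ (v-v-v-v-F)   [F → v]
(v-v-v-v-F) ⇒ (v-v-v-v-v)   [F → v]

S ⇒ F ⇒ (S) ⇒ (S-F) ⇒ (S-F-F) ⇒ (S-F-F-F) ⇒ (S-F-F-F-F) ⇒ (F-F-F-F-F) ⇒ (v-F-F-F-F) ⇒ (v-v-F-F-F) ⇒ (v-v-v-F-F) ⇒ (v-v-v-v-F) ⇒ (v-v-v-v-v)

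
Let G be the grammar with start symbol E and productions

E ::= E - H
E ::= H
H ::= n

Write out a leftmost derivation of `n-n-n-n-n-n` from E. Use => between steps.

E => E-H => E-H-H => E-H-H-H => E-H-H-H-H => E-H-H-H-H-H => H-H-H-H-H-H => n-H-H-H-H-H => n-n-H-H-H-H => n-n-n-H-H-H => n-n-n-n-H-H => n-n-n-n-n-H => n-n-n-n-n-n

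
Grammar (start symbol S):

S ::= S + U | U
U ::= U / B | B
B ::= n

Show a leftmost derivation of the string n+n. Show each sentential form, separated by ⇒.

S ⇒ S+U   [S ::= S + U]
S+U ⇒ U+U   [S ::= U]
U+U ⇒ B+U   [U ::= B]
B+U ⇒ n+U   [B ::= n]
n+U ⇒ n+B   [U ::= B]
n+B ⇒ n+n   [B ::= n]

S ⇒ S+U ⇒ U+U ⇒ B+U ⇒ n+U ⇒ n+B ⇒ n+n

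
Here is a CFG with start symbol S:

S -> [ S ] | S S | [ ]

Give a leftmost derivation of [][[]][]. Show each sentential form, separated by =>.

S => SS => SSS => []SS => [][S]S => [][[]]S => [][[]][]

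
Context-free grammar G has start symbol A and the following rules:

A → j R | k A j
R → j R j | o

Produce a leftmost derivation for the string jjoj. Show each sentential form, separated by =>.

A => jR   [A → j R]
jR => jjRj   [R → j R j]
jjRj => jjoj   [R → o]

A => jR => jjRj => jjoj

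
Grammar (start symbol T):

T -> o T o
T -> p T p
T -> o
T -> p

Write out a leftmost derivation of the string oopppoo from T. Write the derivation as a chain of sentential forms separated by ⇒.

T ⇒ oTo ⇒ ooToo ⇒ oopTpoo ⇒ oopppoo

T ⇒ oTo   [T -> o T o]
oTo ⇒ ooToo   [T -> o T o]
ooToo ⇒ oopTpoo   [T -> p T p]
oopTpoo ⇒ oopppoo   [T -> p]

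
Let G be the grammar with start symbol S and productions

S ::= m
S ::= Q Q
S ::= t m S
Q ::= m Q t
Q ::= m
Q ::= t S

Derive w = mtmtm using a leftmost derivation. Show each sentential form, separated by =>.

S => QQ => mQtQ => mtStQ => mtmtQ => mtmtm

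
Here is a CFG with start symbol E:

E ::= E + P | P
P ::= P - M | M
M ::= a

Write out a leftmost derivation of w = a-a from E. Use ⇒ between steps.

E⇒P⇒P-M⇒M-M⇒a-M⇒a-a

E ⇒ P   [E ::= P]
P ⇒ P-M   [P ::= P - M]
P-M ⇒ M-M   [P ::= M]
M-M ⇒ a-M   [M ::= a]
a-M ⇒ a-a   [M ::= a]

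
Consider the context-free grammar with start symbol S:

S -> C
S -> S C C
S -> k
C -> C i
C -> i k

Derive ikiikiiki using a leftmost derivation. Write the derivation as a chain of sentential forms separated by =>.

S => SCC => CCC => CiCC => ikiCC => ikiCiC => ikiikiC => ikiikiCi => ikiikiiki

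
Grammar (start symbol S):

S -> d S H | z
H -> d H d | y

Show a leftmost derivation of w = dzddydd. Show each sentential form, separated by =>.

S => dSH => dzH => dzdHd => dzddHdd => dzddydd

S => dSH   [S -> d S H]
dSH => dzH   [S -> z]
dzH => dzdHd   [H -> d H d]
dzdHd => dzddHdd   [H -> d H d]
dzddHdd => dzddydd   [H -> y]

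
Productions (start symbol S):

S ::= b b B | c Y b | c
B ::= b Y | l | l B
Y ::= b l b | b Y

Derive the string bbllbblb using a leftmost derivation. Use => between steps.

S => bbB => bblB => bbllB => bbllbY => bbllbblb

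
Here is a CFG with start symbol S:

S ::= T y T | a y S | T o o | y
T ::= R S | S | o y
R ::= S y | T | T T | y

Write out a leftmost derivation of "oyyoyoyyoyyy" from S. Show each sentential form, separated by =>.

S => TyT   [S ::= T y T]
TyT => oyyT   [T ::= o y]
oyyT => oyyRS   [T ::= R S]
oyyRS => oyyTS   [R ::= T]
oyyTS => oyyRSS   [T ::= R S]
oyyRSS => oyyTTSS   [R ::= T T]
oyyTTSS => oyyRSTSS   [T ::= R S]
oyyRSTSS => oyyTTSTSS   [R ::= T T]
oyyTTSTSS => oyyoyTSTSS   [T ::= o y]
oyyoyTSTSS => oyyoyoySTSS   [T ::= o y]
oyyoyoySTSS => oyyoyoyyTSS   [S ::= y]
oyyoyoyyTSS => oyyoyoyyoySS   [T ::= o y]
oyyoyoyyoySS => oyyoyoyyoyyS   [S ::= y]
oyyoyoyyoyyS => oyyoyoyyoyyy   [S ::= y]

S => TyT => oyyT => oyyRS => oyyTS => oyyRSS => oyyTTSS => oyyRSTSS => oyyTTSTSS => oyyoyTSTSS => oyyoyoySTSS => oyyoyoyyTSS => oyyoyoyyoySS => oyyoyoyyoyyS => oyyoyoyyoyyy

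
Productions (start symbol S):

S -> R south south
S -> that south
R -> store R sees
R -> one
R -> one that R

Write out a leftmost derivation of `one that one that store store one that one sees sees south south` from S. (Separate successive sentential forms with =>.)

S => R south south => one that R south south => one that one that R south south => one that one that store R sees south south => one that one that store store R sees sees south south => one that one that store store one that R sees sees south south => one that one that store store one that one sees sees south south

S => R south south   [S -> R south south]
R south south => one that R south south   [R -> one that R]
one that R south south => one that one that R south south   [R -> one that R]
one that one that R south south => one that one that store R sees south south   [R -> store R sees]
one that one that store R sees south south => one that one that store store R sees sees south south   [R -> store R sees]
one that one that store store R sees sees south south => one that one that store store one that R sees sees south south   [R -> one that R]
one that one that store store one that R sees sees south south => one that one that store store one that one sees sees south south   [R -> one]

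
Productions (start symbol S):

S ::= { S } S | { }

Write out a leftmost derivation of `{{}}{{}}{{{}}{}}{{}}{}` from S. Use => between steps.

S=>{S}S=>{{}}S=>{{}}{S}S=>{{}}{{}}S=>{{}}{{}}{S}S=>{{}}{{}}{{S}S}S=>{{}}{{}}{{{}}S}S=>{{}}{{}}{{{}}{}}S=>{{}}{{}}{{{}}{}}{S}S=>{{}}{{}}{{{}}{}}{{}}S=>{{}}{{}}{{{}}{}}{{}}{}

S => {S}S   [S ::= { S } S]
{S}S => {{}}S   [S ::= { }]
{{}}S => {{}}{S}S   [S ::= { S } S]
{{}}{S}S => {{}}{{}}S   [S ::= { }]
{{}}{{}}S => {{}}{{}}{S}S   [S ::= { S } S]
{{}}{{}}{S}S => {{}}{{}}{{S}S}S   [S ::= { S } S]
{{}}{{}}{{S}S}S => {{}}{{}}{{{}}S}S   [S ::= { }]
{{}}{{}}{{{}}S}S => {{}}{{}}{{{}}{}}S   [S ::= { }]
{{}}{{}}{{{}}{}}S => {{}}{{}}{{{}}{}}{S}S   [S ::= { S } S]
{{}}{{}}{{{}}{}}{S}S => {{}}{{}}{{{}}{}}{{}}S   [S ::= { }]
{{}}{{}}{{{}}{}}{{}}S => {{}}{{}}{{{}}{}}{{}}{}   [S ::= { }]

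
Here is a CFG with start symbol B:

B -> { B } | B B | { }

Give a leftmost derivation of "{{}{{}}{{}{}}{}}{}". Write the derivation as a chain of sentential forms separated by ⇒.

B ⇒ BB ⇒ {B}B ⇒ {BB}B ⇒ {BBB}B ⇒ {{}BB}B ⇒ {{}{B}B}B ⇒ {{}{{}}B}B ⇒ {{}{{}}BB}B ⇒ {{}{{}}{B}B}B ⇒ {{}{{}}{BB}B}B ⇒ {{}{{}}{{}B}B}B ⇒ {{}{{}}{{}{}}B}B ⇒ {{}{{}}{{}{}}{}}B ⇒ {{}{{}}{{}{}}{}}{}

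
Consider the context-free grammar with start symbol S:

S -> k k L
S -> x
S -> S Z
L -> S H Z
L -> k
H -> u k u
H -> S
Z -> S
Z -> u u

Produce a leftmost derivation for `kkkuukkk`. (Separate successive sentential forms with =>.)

S => SZ   [S -> S Z]
SZ => SZZ   [S -> S Z]
SZZ => kkLZZ   [S -> k k L]
kkLZZ => kkkZZ   [L -> k]
kkkZZ => kkkuuZ   [Z -> u u]
kkkuuZ => kkkuuS   [Z -> S]
kkkuuS => kkkuukkL   [S -> k k L]
kkkuukkL => kkkuukkk   [L -> k]

S => SZ => SZZ => kkLZZ => kkkZZ => kkkuuZ => kkkuuS => kkkuukkL => kkkuukkk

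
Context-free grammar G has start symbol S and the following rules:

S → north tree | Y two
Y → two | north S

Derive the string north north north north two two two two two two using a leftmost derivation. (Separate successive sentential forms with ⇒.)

S ⇒ Y two ⇒ north S two ⇒ north Y two two ⇒ north north S two two ⇒ north north Y two two two ⇒ north north north S two two two ⇒ north north north Y two two two two ⇒ north north north north S two two two two ⇒ north north north north Y two two two two two ⇒ north north north north two two two two two two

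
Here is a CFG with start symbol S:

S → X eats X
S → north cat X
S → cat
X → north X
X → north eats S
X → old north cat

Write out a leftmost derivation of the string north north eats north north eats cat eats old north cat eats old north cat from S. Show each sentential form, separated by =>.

S => X eats X => north X eats X => north north eats S eats X => north north eats X eats X eats X => north north eats north X eats X eats X => north north eats north north eats S eats X eats X => north north eats north north eats cat eats X eats X => north north eats north north eats cat eats old north cat eats X => north north eats north north eats cat eats old north cat eats old north cat

S => X eats X   [S → X eats X]
X eats X => north X eats X   [X → north X]
north X eats X => north north eats S eats X   [X → north eats S]
north north eats S eats X => north north eats X eats X eats X   [S → X eats X]
north north eats X eats X eats X => north north eats north X eats X eats X   [X → north X]
north north eats north X eats X eats X => north north eats north north eats S eats X eats X   [X → north eats S]
north north eats north north eats S eats X eats X => north north eats north north eats cat eats X eats X   [S → cat]
north north eats north north eats cat eats X eats X => north north eats north north eats cat eats old north cat eats X   [X → old north cat]
north north eats north north eats cat eats old north cat eats X => north north eats north north eats cat eats old north cat eats old north cat   [X → old north cat]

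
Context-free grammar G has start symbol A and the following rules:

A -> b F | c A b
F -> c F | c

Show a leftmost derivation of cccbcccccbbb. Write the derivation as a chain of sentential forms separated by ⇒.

A⇒cAb⇒ccAbb⇒cccAbbb⇒cccbFbbb⇒cccbcFbbb⇒cccbccFbbb⇒cccbcccFbbb⇒cccbccccFbbb⇒cccbcccccbbb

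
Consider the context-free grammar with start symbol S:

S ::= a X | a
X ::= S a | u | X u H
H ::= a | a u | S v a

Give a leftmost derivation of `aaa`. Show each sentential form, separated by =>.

S=>aX=>aSa=>aaa

S => aX   [S ::= a X]
aX => aSa   [X ::= S a]
aSa => aaa   [S ::= a]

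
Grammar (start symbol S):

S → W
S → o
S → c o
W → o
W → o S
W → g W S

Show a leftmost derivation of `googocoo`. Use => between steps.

S => W   [S → W]
W => gWS   [W → g W S]
gWS => goS   [W → o]
goS => goW   [S → W]
goW => gooS   [W → o S]
gooS => gooW   [S → W]
gooW => googWS   [W → g W S]
googWS => googoSS   [W → o S]
googoSS => googocoS   [S → c o]
googocoS => googocoo   [S → o]

S => W => gWS => goS => goW => gooS => gooW => googWS => googoSS => googocoS => googocoo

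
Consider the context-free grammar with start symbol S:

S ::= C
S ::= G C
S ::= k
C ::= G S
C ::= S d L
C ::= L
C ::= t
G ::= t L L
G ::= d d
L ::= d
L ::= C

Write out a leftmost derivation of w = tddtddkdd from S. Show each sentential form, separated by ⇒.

S ⇒ GC   [S ::= G C]
GC ⇒ tLLC   [G ::= t L L]
tLLC ⇒ tdLC   [L ::= d]
tdLC ⇒ tddC   [L ::= d]
tddC ⇒ tddGS   [C ::= G S]
tddGS ⇒ tddtLLS   [G ::= t L L]
tddtLLS ⇒ tddtdLS   [L ::= d]
tddtdLS ⇒ tddtddS   [L ::= d]
tddtddS ⇒ tddtddC   [S ::= C]
tddtddC ⇒ tddtddSdL   [C ::= S d L]
tddtddSdL ⇒ tddtddkdL   [S ::= k]
tddtddkdL ⇒ tddtddkdd   [L ::= d]

S⇒GC⇒tLLC⇒tdLC⇒tddC⇒tddGS⇒tddtLLS⇒tddtdLS⇒tddtddS⇒tddtddC⇒tddtddSdL⇒tddtddkdL⇒tddtddkdd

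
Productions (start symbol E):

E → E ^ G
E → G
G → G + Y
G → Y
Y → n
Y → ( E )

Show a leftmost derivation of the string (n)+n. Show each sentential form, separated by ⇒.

E⇒G⇒G+Y⇒Y+Y⇒(E)+Y⇒(G)+Y⇒(Y)+Y⇒(n)+Y⇒(n)+n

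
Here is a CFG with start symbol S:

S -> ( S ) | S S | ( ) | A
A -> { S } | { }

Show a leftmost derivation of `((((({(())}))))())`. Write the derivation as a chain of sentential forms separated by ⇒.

S ⇒ (S) ⇒ (SS) ⇒ ((S)S) ⇒ (((S))S) ⇒ ((((S)))S) ⇒ (((((S))))S) ⇒ (((((A))))S) ⇒ ((((({S}))))S) ⇒ ((((({(S)}))))S) ⇒ ((((({(())}))))S) ⇒ ((((({(())}))))())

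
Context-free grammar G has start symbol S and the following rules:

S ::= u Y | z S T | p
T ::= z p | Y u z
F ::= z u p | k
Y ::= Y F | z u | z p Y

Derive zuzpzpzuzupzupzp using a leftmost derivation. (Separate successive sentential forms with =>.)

S => zST => zuYT => zuYFT => zuzpYFT => zuzpYFFT => zuzpzpYFFT => zuzpzpzuFFT => zuzpzpzuzupFT => zuzpzpzuzupzupT => zuzpzpzuzupzupzp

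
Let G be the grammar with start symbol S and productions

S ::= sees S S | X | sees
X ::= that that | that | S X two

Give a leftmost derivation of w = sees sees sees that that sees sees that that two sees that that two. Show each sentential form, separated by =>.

S => X => S X two => sees S S X two => sees X S X two => sees S X two S X two => sees sees S S X two S X two => sees sees sees S S S X two S X two => sees sees sees X S S X two S X two => sees sees sees that that S S X two S X two => sees sees sees that that sees S X two S X two => sees sees sees that that sees sees X two S X two => sees sees sees that that sees sees that that two S X two => sees sees sees that that sees sees that that two sees X two => sees sees sees that that sees sees that that two sees that that two

S => X   [S ::= X]
X => S X two   [X ::= S X two]
S X two => sees S S X two   [S ::= sees S S]
sees S S X two => sees X S X two   [S ::= X]
sees X S X two => sees S X two S X two   [X ::= S X two]
sees S X two S X two => sees sees S S X two S X two   [S ::= sees S S]
sees sees S S X two S X two => sees sees sees S S S X two S X two   [S ::= sees S S]
sees sees sees S S S X two S X two => sees sees sees X S S X two S X two   [S ::= X]
sees sees sees X S S X two S X two => sees sees sees that that S S X two S X two   [X ::= that that]
sees sees sees that that S S X two S X two => sees sees sees that that sees S X two S X two   [S ::= sees]
sees sees sees that that sees S X two S X two => sees sees sees that that sees sees X two S X two   [S ::= sees]
sees sees sees that that sees sees X two S X two => sees sees sees that that sees sees that that two S X two   [X ::= that that]
sees sees sees that that sees sees that that two S X two => sees sees sees that that sees sees that that two sees X two   [S ::= sees]
sees sees sees that that sees sees that that two sees X two => sees sees sees that that sees sees that that two sees that that two   [X ::= that that]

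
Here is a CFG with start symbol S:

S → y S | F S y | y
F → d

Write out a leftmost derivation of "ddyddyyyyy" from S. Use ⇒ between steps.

S⇒FSy⇒dSy⇒dFSyy⇒ddSyy⇒ddySyy⇒ddyFSyyy⇒ddydSyyy⇒ddydFSyyyy⇒ddyddSyyyy⇒ddyddyyyyy

S ⇒ FSy   [S → F S y]
FSy ⇒ dSy   [F → d]
dSy ⇒ dFSyy   [S → F S y]
dFSyy ⇒ ddSyy   [F → d]
ddSyy ⇒ ddySyy   [S → y S]
ddySyy ⇒ ddyFSyyy   [S → F S y]
ddyFSyyy ⇒ ddydSyyy   [F → d]
ddydSyyy ⇒ ddydFSyyyy   [S → F S y]
ddydFSyyyy ⇒ ddyddSyyyy   [F → d]
ddyddSyyyy ⇒ ddyddyyyyy   [S → y]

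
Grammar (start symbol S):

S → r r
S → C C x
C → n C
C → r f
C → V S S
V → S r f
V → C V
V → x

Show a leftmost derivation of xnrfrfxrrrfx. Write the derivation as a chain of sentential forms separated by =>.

S => CCx   [S → C C x]
CCx => VSSCx   [C → V S S]
VSSCx => xSSCx   [V → x]
xSSCx => xCCxSCx   [S → C C x]
xCCxSCx => xnCCxSCx   [C → n C]
xnCCxSCx => xnrfCxSCx   [C → r f]
xnrfCxSCx => xnrfrfxSCx   [C → r f]
xnrfrfxSCx => xnrfrfxrrCx   [S → r r]
xnrfrfxrrCx => xnrfrfxrrrfx   [C → r f]

S=>CCx=>VSSCx=>xSSCx=>xCCxSCx=>xnCCxSCx=>xnrfCxSCx=>xnrfrfxSCx=>xnrfrfxrrCx=>xnrfrfxrrrfx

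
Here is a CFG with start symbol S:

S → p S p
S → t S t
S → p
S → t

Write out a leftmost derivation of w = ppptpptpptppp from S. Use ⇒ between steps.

S ⇒ pSp ⇒ ppSpp ⇒ pppSppp ⇒ ppptStppp ⇒ ppptpSptppp ⇒ ppptppSpptppp ⇒ ppptpptpptppp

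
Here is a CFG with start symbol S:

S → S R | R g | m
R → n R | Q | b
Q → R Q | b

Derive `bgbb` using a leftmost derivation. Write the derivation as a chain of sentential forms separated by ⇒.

S ⇒ SR   [S → S R]
SR ⇒ RgR   [S → R g]
RgR ⇒ bgR   [R → b]
bgR ⇒ bgQ   [R → Q]
bgQ ⇒ bgRQ   [Q → R Q]
bgRQ ⇒ bgbQ   [R → b]
bgbQ ⇒ bgbb   [Q → b]

S⇒SR⇒RgR⇒bgR⇒bgQ⇒bgRQ⇒bgbQ⇒bgbb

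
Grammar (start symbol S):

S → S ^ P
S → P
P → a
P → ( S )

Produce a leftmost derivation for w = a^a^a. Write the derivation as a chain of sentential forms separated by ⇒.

S ⇒ S^P   [S → S ^ P]
S^P ⇒ S^P^P   [S → S ^ P]
S^P^P ⇒ P^P^P   [S → P]
P^P^P ⇒ a^P^P   [P → a]
a^P^P ⇒ a^a^P   [P → a]
a^a^P ⇒ a^a^a   [P → a]

S ⇒ S^P ⇒ S^P^P ⇒ P^P^P ⇒ a^P^P ⇒ a^a^P ⇒ a^a^a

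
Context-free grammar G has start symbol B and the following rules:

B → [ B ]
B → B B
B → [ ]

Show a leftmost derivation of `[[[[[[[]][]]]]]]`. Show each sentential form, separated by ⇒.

B ⇒ [B] ⇒ [[B]] ⇒ [[[B]]] ⇒ [[[[B]]]] ⇒ [[[[[B]]]]] ⇒ [[[[[BB]]]]] ⇒ [[[[[[B]B]]]]] ⇒ [[[[[[[]]B]]]]] ⇒ [[[[[[[]][]]]]]]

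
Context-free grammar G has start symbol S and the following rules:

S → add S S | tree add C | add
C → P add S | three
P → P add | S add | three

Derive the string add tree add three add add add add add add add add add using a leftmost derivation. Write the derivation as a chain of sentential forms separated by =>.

S => add S S => add tree add C S => add tree add P add S S => add tree add P add add S S => add tree add P add add add S S => add tree add three add add add S S => add tree add three add add add add S S S => add tree add three add add add add add S S => add tree add three add add add add add add S S S => add tree add three add add add add add add add S S => add tree add three add add add add add add add add S => add tree add three add add add add add add add add add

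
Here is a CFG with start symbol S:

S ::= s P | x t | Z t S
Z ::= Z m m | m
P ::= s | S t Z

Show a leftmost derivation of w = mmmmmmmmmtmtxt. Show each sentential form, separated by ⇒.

S ⇒ ZtS   [S ::= Z t S]
ZtS ⇒ ZmmtS   [Z ::= Z m m]
ZmmtS ⇒ ZmmmmtS   [Z ::= Z m m]
ZmmmmtS ⇒ ZmmmmmmtS   [Z ::= Z m m]
ZmmmmmmtS ⇒ ZmmmmmmmmtS   [Z ::= Z m m]
ZmmmmmmmmtS ⇒ mmmmmmmmmtS   [Z ::= m]
mmmmmmmmmtS ⇒ mmmmmmmmmtZtS   [S ::= Z t S]
mmmmmmmmmtZtS ⇒ mmmmmmmmmtmtS   [Z ::= m]
mmmmmmmmmtmtS ⇒ mmmmmmmmmtmtxt   [S ::= x t]

S⇒ZtS⇒ZmmtS⇒ZmmmmtS⇒ZmmmmmmtS⇒ZmmmmmmmmtS⇒mmmmmmmmmtS⇒mmmmmmmmmtZtS⇒mmmmmmmmmtmtS⇒mmmmmmmmmtmtxt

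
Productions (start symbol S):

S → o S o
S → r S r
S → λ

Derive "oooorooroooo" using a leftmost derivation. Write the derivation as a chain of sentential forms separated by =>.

S=>oSo=>ooSoo=>oooSooo=>ooooSoooo=>oooorSroooo=>ooooroSoroooo=>oooorooroooo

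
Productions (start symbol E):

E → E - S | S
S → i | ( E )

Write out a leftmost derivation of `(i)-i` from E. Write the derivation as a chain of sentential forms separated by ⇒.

E ⇒ E-S ⇒ S-S ⇒ (E)-S ⇒ (S)-S ⇒ (i)-S ⇒ (i)-i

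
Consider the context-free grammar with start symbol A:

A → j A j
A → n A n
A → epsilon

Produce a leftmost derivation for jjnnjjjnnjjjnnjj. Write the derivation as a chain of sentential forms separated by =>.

A => jAj   [A → j A j]
jAj => jjAjj   [A → j A j]
jjAjj => jjnAnjj   [A → n A n]
jjnAnjj => jjnnAnnjj   [A → n A n]
jjnnAnnjj => jjnnjAjnnjj   [A → j A j]
jjnnjAjnnjj => jjnnjjAjjnnjj   [A → j A j]
jjnnjjAjjnnjj => jjnnjjjAjjjnnjj   [A → j A j]
jjnnjjjAjjjnnjj => jjnnjjjnAnjjjnnjj   [A → n A n]
jjnnjjjnAnjjjnnjj => jjnnjjjnnjjjnnjj   [A → epsilon]

A => jAj => jjAjj => jjnAnjj => jjnnAnnjj => jjnnjAjnnjj => jjnnjjAjjnnjj => jjnnjjjAjjjnnjj => jjnnjjjnAnjjjnnjj => jjnnjjjnnjjjnnjj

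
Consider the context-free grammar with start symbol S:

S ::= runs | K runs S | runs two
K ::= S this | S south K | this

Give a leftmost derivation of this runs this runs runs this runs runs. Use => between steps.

S => K runs S => this runs S => this runs K runs S => this runs this runs S => this runs this runs K runs S => this runs this runs S this runs S => this runs this runs runs this runs S => this runs this runs runs this runs runs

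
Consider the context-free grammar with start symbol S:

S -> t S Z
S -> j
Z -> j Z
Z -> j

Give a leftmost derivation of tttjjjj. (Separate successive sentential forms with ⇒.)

S ⇒ tSZ ⇒ ttSZZ ⇒ tttSZZZ ⇒ tttjZZZ ⇒ tttjjZZ ⇒ tttjjjZ ⇒ tttjjjj

S ⇒ tSZ   [S -> t S Z]
tSZ ⇒ ttSZZ   [S -> t S Z]
ttSZZ ⇒ tttSZZZ   [S -> t S Z]
tttSZZZ ⇒ tttjZZZ   [S -> j]
tttjZZZ ⇒ tttjjZZ   [Z -> j]
tttjjZZ ⇒ tttjjjZ   [Z -> j]
tttjjjZ ⇒ tttjjjj   [Z -> j]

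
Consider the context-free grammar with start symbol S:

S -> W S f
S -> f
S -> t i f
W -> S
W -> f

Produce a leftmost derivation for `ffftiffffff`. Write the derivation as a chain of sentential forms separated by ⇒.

S ⇒ WSf ⇒ SSf ⇒ fSf ⇒ fWSff ⇒ fSSff ⇒ fWSfSff ⇒ fSSfSff ⇒ ffSfSff ⇒ ffWSffSff ⇒ fffSffSff ⇒ ffftifffSff ⇒ ffftiffffff

S ⇒ WSf   [S -> W S f]
WSf ⇒ SSf   [W -> S]
SSf ⇒ fSf   [S -> f]
fSf ⇒ fWSff   [S -> W S f]
fWSff ⇒ fSSff   [W -> S]
fSSff ⇒ fWSfSff   [S -> W S f]
fWSfSff ⇒ fSSfSff   [W -> S]
fSSfSff ⇒ ffSfSff   [S -> f]
ffSfSff ⇒ ffWSffSff   [S -> W S f]
ffWSffSff ⇒ fffSffSff   [W -> f]
fffSffSff ⇒ ffftifffSff   [S -> t i f]
ffftifffSff ⇒ ffftiffffff   [S -> f]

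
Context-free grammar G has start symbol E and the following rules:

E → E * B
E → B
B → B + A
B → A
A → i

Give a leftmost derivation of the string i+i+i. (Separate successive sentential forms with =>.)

E => B   [E → B]
B => B+A   [B → B + A]
B+A => B+A+A   [B → B + A]
B+A+A => A+A+A   [B → A]
A+A+A => i+A+A   [A → i]
i+A+A => i+i+A   [A → i]
i+i+A => i+i+i   [A → i]

E => B => B+A => B+A+A => A+A+A => i+A+A => i+i+A => i+i+i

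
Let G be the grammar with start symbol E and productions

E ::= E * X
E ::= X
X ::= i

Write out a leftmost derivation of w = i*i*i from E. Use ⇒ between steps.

E⇒E*X⇒E*X*X⇒X*X*X⇒i*X*X⇒i*i*X⇒i*i*i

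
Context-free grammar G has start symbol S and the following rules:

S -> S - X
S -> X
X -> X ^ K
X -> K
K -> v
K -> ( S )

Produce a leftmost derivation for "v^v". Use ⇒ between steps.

S ⇒ X ⇒ X^K ⇒ K^K ⇒ v^K ⇒ v^v

S ⇒ X   [S -> X]
X ⇒ X^K   [X -> X ^ K]
X^K ⇒ K^K   [X -> K]
K^K ⇒ v^K   [K -> v]
v^K ⇒ v^v   [K -> v]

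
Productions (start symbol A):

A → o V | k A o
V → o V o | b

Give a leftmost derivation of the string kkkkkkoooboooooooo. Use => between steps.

A => kAo => kkAoo => kkkAooo => kkkkAoooo => kkkkkAooooo => kkkkkkAoooooo => kkkkkkoVoooooo => kkkkkkooVooooooo => kkkkkkoooVoooooooo => kkkkkkoooboooooooo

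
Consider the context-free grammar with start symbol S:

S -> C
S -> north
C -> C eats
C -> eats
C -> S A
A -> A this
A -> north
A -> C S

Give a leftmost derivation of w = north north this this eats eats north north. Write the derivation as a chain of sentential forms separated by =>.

S => C => S A => C A => S A A => C A A => C eats A A => C eats eats A A => S A eats eats A A => north A eats eats A A => north A this eats eats A A => north A this this eats eats A A => north north this this eats eats A A => north north this this eats eats north A => north north this this eats eats north north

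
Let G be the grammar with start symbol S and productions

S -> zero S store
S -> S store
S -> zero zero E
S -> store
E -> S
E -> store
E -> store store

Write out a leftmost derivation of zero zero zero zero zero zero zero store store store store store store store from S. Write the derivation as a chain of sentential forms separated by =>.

S => zero zero E   [S -> zero zero E]
zero zero E => zero zero S   [E -> S]
zero zero S => zero zero zero S store   [S -> zero S store]
zero zero zero S store => zero zero zero zero S store store   [S -> zero S store]
zero zero zero zero S store store => zero zero zero zero zero S store store store   [S -> zero S store]
zero zero zero zero zero S store store store => zero zero zero zero zero S store store store store   [S -> S store]
zero zero zero zero zero S store store store store => zero zero zero zero zero S store store store store store   [S -> S store]
zero zero zero zero zero S store store store store store => zero zero zero zero zero S store store store store store store   [S -> S store]
zero zero zero zero zero S store store store store store store => zero zero zero zero zero zero zero E store store store store store store   [S -> zero zero E]
zero zero zero zero zero zero zero E store store store store store store => zero zero zero zero zero zero zero store store store store store store store   [E -> store]

S => zero zero E => zero zero S => zero zero zero S store => zero zero zero zero S store store => zero zero zero zero zero S store store store => zero zero zero zero zero S store store store store => zero zero zero zero zero S store store store store store => zero zero zero zero zero S store store store store store store => zero zero zero zero zero zero zero E store store store store store store => zero zero zero zero zero zero zero store store store store store store store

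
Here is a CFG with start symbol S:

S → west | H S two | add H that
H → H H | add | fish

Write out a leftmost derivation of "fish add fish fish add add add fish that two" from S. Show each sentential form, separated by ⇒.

S ⇒ H S two ⇒ fish S two ⇒ fish add H that two ⇒ fish add H H that two ⇒ fish add fish H that two ⇒ fish add fish H H that two ⇒ fish add fish H H H that two ⇒ fish add fish H H H H that two ⇒ fish add fish H H H H H that two ⇒ fish add fish fish H H H H that two ⇒ fish add fish fish add H H H that two ⇒ fish add fish fish add add H H that two ⇒ fish add fish fish add add add H that two ⇒ fish add fish fish add add add fish that two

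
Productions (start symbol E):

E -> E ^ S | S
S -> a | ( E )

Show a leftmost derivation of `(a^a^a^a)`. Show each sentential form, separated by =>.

E=>S=>(E)=>(E^S)=>(E^S^S)=>(E^S^S^S)=>(S^S^S^S)=>(a^S^S^S)=>(a^a^S^S)=>(a^a^a^S)=>(a^a^a^a)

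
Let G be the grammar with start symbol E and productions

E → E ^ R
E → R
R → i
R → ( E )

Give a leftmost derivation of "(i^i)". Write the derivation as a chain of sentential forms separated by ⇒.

E⇒R⇒(E)⇒(E^R)⇒(R^R)⇒(i^R)⇒(i^i)

E ⇒ R   [E → R]
R ⇒ (E)   [R → ( E )]
(E) ⇒ (E^R)   [E → E ^ R]
(E^R) ⇒ (R^R)   [E → R]
(R^R) ⇒ (i^R)   [R → i]
(i^R) ⇒ (i^i)   [R → i]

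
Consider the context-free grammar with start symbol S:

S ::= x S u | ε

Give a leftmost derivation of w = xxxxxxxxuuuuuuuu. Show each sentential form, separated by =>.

S=>xSu=>xxSuu=>xxxSuuu=>xxxxSuuuu=>xxxxxSuuuuu=>xxxxxxSuuuuuu=>xxxxxxxSuuuuuuu=>xxxxxxxxSuuuuuuuu=>xxxxxxxxuuuuuuuu

S => xSu   [S ::= x S u]
xSu => xxSuu   [S ::= x S u]
xxSuu => xxxSuuu   [S ::= x S u]
xxxSuuu => xxxxSuuuu   [S ::= x S u]
xxxxSuuuu => xxxxxSuuuuu   [S ::= x S u]
xxxxxSuuuuu => xxxxxxSuuuuuu   [S ::= x S u]
xxxxxxSuuuuuu => xxxxxxxSuuuuuuu   [S ::= x S u]
xxxxxxxSuuuuuuu => xxxxxxxxSuuuuuuuu   [S ::= x S u]
xxxxxxxxSuuuuuuuu => xxxxxxxxuuuuuuuu   [S ::= ε]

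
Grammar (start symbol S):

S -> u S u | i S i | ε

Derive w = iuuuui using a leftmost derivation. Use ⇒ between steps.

S ⇒ iSi   [S -> i S i]
iSi ⇒ iuSui   [S -> u S u]
iuSui ⇒ iuuSuui   [S -> u S u]
iuuSuui ⇒ iuuuui   [S -> ε]

S⇒iSi⇒iuSui⇒iuuSuui⇒iuuuui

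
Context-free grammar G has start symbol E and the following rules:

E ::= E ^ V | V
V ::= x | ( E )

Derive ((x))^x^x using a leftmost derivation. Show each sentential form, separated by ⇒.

E⇒E^V⇒E^V^V⇒V^V^V⇒(E)^V^V⇒(V)^V^V⇒((E))^V^V⇒((V))^V^V⇒((x))^V^V⇒((x))^x^V⇒((x))^x^x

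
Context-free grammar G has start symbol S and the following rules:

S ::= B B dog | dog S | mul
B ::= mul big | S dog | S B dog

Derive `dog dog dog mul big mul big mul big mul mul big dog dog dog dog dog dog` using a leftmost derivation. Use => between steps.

S => dog S   [S ::= dog S]
dog S => dog dog S   [S ::= dog S]
dog dog S => dog dog dog S   [S ::= dog S]
dog dog dog S => dog dog dog B B dog   [S ::= B B dog]
dog dog dog B B dog => dog dog dog mul big B dog   [B ::= mul big]
dog dog dog mul big B dog => dog dog dog mul big S dog dog   [B ::= S dog]
dog dog dog mul big S dog dog => dog dog dog mul big B B dog dog dog   [S ::= B B dog]
dog dog dog mul big B B dog dog dog => dog dog dog mul big mul big B dog dog dog   [B ::= mul big]
dog dog dog mul big mul big B dog dog dog => dog dog dog mul big mul big S dog dog dog dog   [B ::= S dog]
dog dog dog mul big mul big S dog dog dog dog => dog dog dog mul big mul big B B dog dog dog dog dog   [S ::= B B dog]
dog dog dog mul big mul big B B dog dog dog dog dog => dog dog dog mul big mul big mul big B dog dog dog dog dog   [B ::= mul big]
dog dog dog mul big mul big mul big B dog dog dog dog dog => dog dog dog mul big mul big mul big S B dog dog dog dog dog dog   [B ::= S B dog]
dog dog dog mul big mul big mul big S B dog dog dog dog dog dog => dog dog dog mul big mul big mul big mul B dog dog dog dog dog dog   [S ::= mul]
dog dog dog mul big mul big mul big mul B dog dog dog dog dog dog => dog dog dog mul big mul big mul big mul mul big dog dog dog dog dog dog   [B ::= mul big]

S => dog S => dog dog S => dog dog dog S => dog dog dog B B dog => dog dog dog mul big B dog => dog dog dog mul big S dog dog => dog dog dog mul big B B dog dog dog => dog dog dog mul big mul big B dog dog dog => dog dog dog mul big mul big S dog dog dog dog => dog dog dog mul big mul big B B dog dog dog dog dog => dog dog dog mul big mul big mul big B dog dog dog dog dog => dog dog dog mul big mul big mul big S B dog dog dog dog dog dog => dog dog dog mul big mul big mul big mul B dog dog dog dog dog dog => dog dog dog mul big mul big mul big mul mul big dog dog dog dog dog dog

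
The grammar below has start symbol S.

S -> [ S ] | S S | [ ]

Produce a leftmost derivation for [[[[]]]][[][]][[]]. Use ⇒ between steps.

S⇒SS⇒SSS⇒[S]SS⇒[[S]]SS⇒[[[S]]]SS⇒[[[[]]]]SS⇒[[[[]]]][S]S⇒[[[[]]]][SS]S⇒[[[[]]]][[]S]S⇒[[[[]]]][[][]]S⇒[[[[]]]][[][]][S]⇒[[[[]]]][[][]][[]]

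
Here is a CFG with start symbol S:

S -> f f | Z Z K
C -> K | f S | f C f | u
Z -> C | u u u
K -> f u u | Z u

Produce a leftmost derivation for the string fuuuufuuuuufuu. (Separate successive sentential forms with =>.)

S => ZZK   [S -> Z Z K]
ZZK => CZK   [Z -> C]
CZK => fSZK   [C -> f S]
fSZK => fZZKZK   [S -> Z Z K]
fZZKZK => fCZKZK   [Z -> C]
fCZKZK => fuZKZK   [C -> u]
fuZKZK => fuuuuKZK   [Z -> u u u]
fuuuuKZK => fuuuufuuZK   [K -> f u u]
fuuuufuuZK => fuuuufuuuuuK   [Z -> u u u]
fuuuufuuuuuK => fuuuufuuuuufuu   [K -> f u u]

S => ZZK => CZK => fSZK => fZZKZK => fCZKZK => fuZKZK => fuuuuKZK => fuuuufuuZK => fuuuufuuuuuK => fuuuufuuuuufuu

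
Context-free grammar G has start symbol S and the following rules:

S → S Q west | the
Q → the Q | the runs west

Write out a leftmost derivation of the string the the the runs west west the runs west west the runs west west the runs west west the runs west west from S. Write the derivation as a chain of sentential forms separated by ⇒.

S ⇒ S Q west   [S → S Q west]
S Q west ⇒ S Q west Q west   [S → S Q west]
S Q west Q west ⇒ S Q west Q west Q west   [S → S Q west]
S Q west Q west Q west ⇒ S Q west Q west Q west Q west   [S → S Q west]
S Q west Q west Q west Q west ⇒ S Q west Q west Q west Q west Q west   [S → S Q west]
S Q west Q west Q west Q west Q west ⇒ the Q west Q west Q west Q west Q west   [S → the]
the Q west Q west Q west Q west Q west ⇒ the the Q west Q west Q west Q west Q west   [Q → the Q]
the the Q west Q west Q west Q west Q west ⇒ the the the runs west west Q west Q west Q west Q west   [Q → the runs west]
the the the runs west west Q west Q west Q west Q west ⇒ the the the runs west west the runs west west Q west Q west Q west   [Q → the runs west]
the the the runs west west the runs west west Q west Q west Q west ⇒ the the the runs west west the runs west west the runs west west Q west Q west   [Q → the runs west]
the the the runs west west the runs west west the runs west west Q west Q west ⇒ the the the runs west west the runs west west the runs west west the runs west west Q west   [Q → the runs west]
the the the runs west west the runs west west the runs west west the runs west west Q west ⇒ the the the runs west west the runs west west the runs west west the runs west west the runs west west   [Q → the runs west]

S ⇒ S Q west ⇒ S Q west Q west ⇒ S Q west Q west Q west ⇒ S Q west Q west Q west Q west ⇒ S Q west Q west Q west Q west Q west ⇒ the Q west Q west Q west Q west Q west ⇒ the the Q west Q west Q west Q west Q west ⇒ the the the runs west west Q west Q west Q west Q west ⇒ the the the runs west west the runs west west Q west Q west Q west ⇒ the the the runs west west the runs west west the runs west west Q west Q west ⇒ the the the runs west west the runs west west the runs west west the runs west west Q west ⇒ the the the runs west west the runs west west the runs west west the runs west west the runs west west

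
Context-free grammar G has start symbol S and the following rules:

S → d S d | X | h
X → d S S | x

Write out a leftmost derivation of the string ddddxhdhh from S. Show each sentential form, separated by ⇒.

S ⇒ X   [S → X]
X ⇒ dSS   [X → d S S]
dSS ⇒ dXS   [S → X]
dXS ⇒ ddSSS   [X → d S S]
ddSSS ⇒ dddSdSS   [S → d S d]
dddSdSS ⇒ dddXdSS   [S → X]
dddXdSS ⇒ ddddSSdSS   [X → d S S]
ddddSSdSS ⇒ ddddXSdSS   [S → X]
ddddXSdSS ⇒ ddddxSdSS   [X → x]
ddddxSdSS ⇒ ddddxhdSS   [S → h]
ddddxhdSS ⇒ ddddxhdhS   [S → h]
ddddxhdhS ⇒ ddddxhdhh   [S → h]

S ⇒ X ⇒ dSS ⇒ dXS ⇒ ddSSS ⇒ dddSdSS ⇒ dddXdSS ⇒ ddddSSdSS ⇒ ddddXSdSS ⇒ ddddxSdSS ⇒ ddddxhdSS ⇒ ddddxhdhS ⇒ ddddxhdhh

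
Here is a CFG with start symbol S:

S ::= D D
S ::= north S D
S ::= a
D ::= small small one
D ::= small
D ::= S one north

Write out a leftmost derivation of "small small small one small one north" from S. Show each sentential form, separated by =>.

S => D D => small D => small S one north => small D D one north => small small small one D one north => small small small one small one north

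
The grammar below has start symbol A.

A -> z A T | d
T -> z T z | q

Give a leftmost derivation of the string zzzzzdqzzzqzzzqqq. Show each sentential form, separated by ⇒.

A ⇒ zAT   [A -> z A T]
zAT ⇒ zzATT   [A -> z A T]
zzATT ⇒ zzzATTT   [A -> z A T]
zzzATTT ⇒ zzzzATTTT   [A -> z A T]
zzzzATTTT ⇒ zzzzzATTTTT   [A -> z A T]
zzzzzATTTTT ⇒ zzzzzdTTTTT   [A -> d]
zzzzzdTTTTT ⇒ zzzzzdqTTTT   [T -> q]
zzzzzdqTTTT ⇒ zzzzzdqzTzTTT   [T -> z T z]
zzzzzdqzTzTTT ⇒ zzzzzdqzzTzzTTT   [T -> z T z]
zzzzzdqzzTzzTTT ⇒ zzzzzdqzzzTzzzTTT   [T -> z T z]
zzzzzdqzzzTzzzTTT ⇒ zzzzzdqzzzqzzzTTT   [T -> q]
zzzzzdqzzzqzzzTTT ⇒ zzzzzdqzzzqzzzqTT   [T -> q]
zzzzzdqzzzqzzzqTT ⇒ zzzzzdqzzzqzzzqqT   [T -> q]
zzzzzdqzzzqzzzqqT ⇒ zzzzzdqzzzqzzzqqq   [T -> q]

A ⇒ zAT ⇒ zzATT ⇒ zzzATTT ⇒ zzzzATTTT ⇒ zzzzzATTTTT ⇒ zzzzzdTTTTT ⇒ zzzzzdqTTTT ⇒ zzzzzdqzTzTTT ⇒ zzzzzdqzzTzzTTT ⇒ zzzzzdqzzzTzzzTTT ⇒ zzzzzdqzzzqzzzTTT ⇒ zzzzzdqzzzqzzzqTT ⇒ zzzzzdqzzzqzzzqqT ⇒ zzzzzdqzzzqzzzqqq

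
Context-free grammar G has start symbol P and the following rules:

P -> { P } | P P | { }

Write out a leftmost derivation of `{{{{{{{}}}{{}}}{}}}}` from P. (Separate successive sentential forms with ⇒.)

P ⇒ {P}   [P -> { P }]
{P} ⇒ {{P}}   [P -> { P }]
{{P}} ⇒ {{{P}}}   [P -> { P }]
{{{P}}} ⇒ {{{PP}}}   [P -> P P]
{{{PP}}} ⇒ {{{{P}P}}}   [P -> { P }]
{{{{P}P}}} ⇒ {{{{PP}P}}}   [P -> P P]
{{{{PP}P}}} ⇒ {{{{{P}P}P}}}   [P -> { P }]
{{{{{P}P}P}}} ⇒ {{{{{{P}}P}P}}}   [P -> { P }]
{{{{{{P}}P}P}}} ⇒ {{{{{{{}}}P}P}}}   [P -> { }]
{{{{{{{}}}P}P}}} ⇒ {{{{{{{}}}{P}}P}}}   [P -> { P }]
{{{{{{{}}}{P}}P}}} ⇒ {{{{{{{}}}{{}}}P}}}   [P -> { }]
{{{{{{{}}}{{}}}P}}} ⇒ {{{{{{{}}}{{}}}{}}}}   [P -> { }]

P ⇒ {P} ⇒ {{P}} ⇒ {{{P}}} ⇒ {{{PP}}} ⇒ {{{{P}P}}} ⇒ {{{{PP}P}}} ⇒ {{{{{P}P}P}}} ⇒ {{{{{{P}}P}P}}} ⇒ {{{{{{{}}}P}P}}} ⇒ {{{{{{{}}}{P}}P}}} ⇒ {{{{{{{}}}{{}}}P}}} ⇒ {{{{{{{}}}{{}}}{}}}}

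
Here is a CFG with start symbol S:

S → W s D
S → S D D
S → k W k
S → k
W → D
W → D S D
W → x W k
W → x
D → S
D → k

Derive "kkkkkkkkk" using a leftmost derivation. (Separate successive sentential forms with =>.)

S => kWk => kDSDk => kkSDk => kkkWkDk => kkkDSDkDk => kkkkSDkDk => kkkkkDkDk => kkkkkkkDk => kkkkkkkkk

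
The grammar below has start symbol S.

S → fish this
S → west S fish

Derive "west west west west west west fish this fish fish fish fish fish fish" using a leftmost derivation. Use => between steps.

S => west S fish => west west S fish fish => west west west S fish fish fish => west west west west S fish fish fish fish => west west west west west S fish fish fish fish fish => west west west west west west S fish fish fish fish fish fish => west west west west west west fish this fish fish fish fish fish fish

S => west S fish   [S → west S fish]
west S fish => west west S fish fish   [S → west S fish]
west west S fish fish => west west west S fish fish fish   [S → west S fish]
west west west S fish fish fish => west west west west S fish fish fish fish   [S → west S fish]
west west west west S fish fish fish fish => west west west west west S fish fish fish fish fish   [S → west S fish]
west west west west west S fish fish fish fish fish => west west west west west west S fish fish fish fish fish fish   [S → west S fish]
west west west west west west S fish fish fish fish fish fish => west west west west west west fish this fish fish fish fish fish fish   [S → fish this]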